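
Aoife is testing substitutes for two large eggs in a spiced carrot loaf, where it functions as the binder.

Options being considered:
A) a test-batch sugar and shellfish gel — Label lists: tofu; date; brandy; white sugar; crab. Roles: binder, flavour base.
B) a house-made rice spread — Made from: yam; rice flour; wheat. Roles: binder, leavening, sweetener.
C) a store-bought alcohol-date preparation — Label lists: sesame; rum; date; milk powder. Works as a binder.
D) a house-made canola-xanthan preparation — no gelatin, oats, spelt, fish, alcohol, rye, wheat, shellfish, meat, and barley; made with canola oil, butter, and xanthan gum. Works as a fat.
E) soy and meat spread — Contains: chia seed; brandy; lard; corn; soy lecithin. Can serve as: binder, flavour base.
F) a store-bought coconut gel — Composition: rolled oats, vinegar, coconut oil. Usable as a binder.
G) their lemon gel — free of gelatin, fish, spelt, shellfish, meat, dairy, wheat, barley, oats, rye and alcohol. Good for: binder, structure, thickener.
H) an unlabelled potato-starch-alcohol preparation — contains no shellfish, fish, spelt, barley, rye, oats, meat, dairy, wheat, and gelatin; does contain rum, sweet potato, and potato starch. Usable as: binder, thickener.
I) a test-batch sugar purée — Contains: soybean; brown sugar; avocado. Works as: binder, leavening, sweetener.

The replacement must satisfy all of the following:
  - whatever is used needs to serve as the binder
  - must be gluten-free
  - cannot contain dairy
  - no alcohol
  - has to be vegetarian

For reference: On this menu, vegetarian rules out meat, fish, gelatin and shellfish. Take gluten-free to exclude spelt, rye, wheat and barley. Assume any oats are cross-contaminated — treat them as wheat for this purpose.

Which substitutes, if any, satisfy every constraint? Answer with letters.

G, I

A: has crab, so not vegetarian; has brandy, so not alcohol-free — no
B: has wheat, so not gluten-free — no
C: has rum, so not alcohol-free; has milk powder, so not dairy-free — reject
D: not usable as a binder; has butter, so not dairy-free — no
E: has lard, so not vegetarian; has brandy, so not alcohol-free — reject
F: has rolled oats, so not gluten-free — reject
G: all constraints satisfied — OK
H: has rum, so not alcohol-free — no
I: only soybean, brown sugar and avocado; none excluded — valid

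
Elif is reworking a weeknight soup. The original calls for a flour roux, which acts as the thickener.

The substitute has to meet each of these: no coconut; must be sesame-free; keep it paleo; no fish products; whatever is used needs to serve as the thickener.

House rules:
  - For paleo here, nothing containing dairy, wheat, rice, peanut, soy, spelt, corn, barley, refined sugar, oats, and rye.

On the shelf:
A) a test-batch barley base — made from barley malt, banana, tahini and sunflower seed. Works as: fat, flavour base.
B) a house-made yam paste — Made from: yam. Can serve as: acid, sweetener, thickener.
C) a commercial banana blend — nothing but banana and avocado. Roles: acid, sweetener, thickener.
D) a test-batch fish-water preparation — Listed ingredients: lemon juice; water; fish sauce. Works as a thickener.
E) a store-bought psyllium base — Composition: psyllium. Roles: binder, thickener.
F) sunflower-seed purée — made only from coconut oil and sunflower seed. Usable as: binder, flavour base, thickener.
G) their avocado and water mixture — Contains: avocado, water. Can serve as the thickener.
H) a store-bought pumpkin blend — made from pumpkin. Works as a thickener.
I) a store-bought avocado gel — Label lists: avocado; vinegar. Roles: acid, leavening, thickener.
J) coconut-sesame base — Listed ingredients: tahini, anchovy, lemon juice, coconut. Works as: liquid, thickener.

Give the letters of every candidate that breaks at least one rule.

A, D, F, J

A: not usable as a thickener; has barley malt, so not paleo (and 1 more) — no
B: all constraints satisfied — valid
C: nothing on the exclusion list — keep
D: has fish sauce, so not fish-free — reject
E: nothing on the exclusion list — keep
F: has coconut oil, so not coconut-free — no
G: works as a thickener, no coconut, paleo — OK
H: only pumpkin; none excluded — OK
I: only avocado and vinegar; none excluded — keep
J: has anchovy, so not fish-free; has coconut, so not coconut-free (and 1 more) — out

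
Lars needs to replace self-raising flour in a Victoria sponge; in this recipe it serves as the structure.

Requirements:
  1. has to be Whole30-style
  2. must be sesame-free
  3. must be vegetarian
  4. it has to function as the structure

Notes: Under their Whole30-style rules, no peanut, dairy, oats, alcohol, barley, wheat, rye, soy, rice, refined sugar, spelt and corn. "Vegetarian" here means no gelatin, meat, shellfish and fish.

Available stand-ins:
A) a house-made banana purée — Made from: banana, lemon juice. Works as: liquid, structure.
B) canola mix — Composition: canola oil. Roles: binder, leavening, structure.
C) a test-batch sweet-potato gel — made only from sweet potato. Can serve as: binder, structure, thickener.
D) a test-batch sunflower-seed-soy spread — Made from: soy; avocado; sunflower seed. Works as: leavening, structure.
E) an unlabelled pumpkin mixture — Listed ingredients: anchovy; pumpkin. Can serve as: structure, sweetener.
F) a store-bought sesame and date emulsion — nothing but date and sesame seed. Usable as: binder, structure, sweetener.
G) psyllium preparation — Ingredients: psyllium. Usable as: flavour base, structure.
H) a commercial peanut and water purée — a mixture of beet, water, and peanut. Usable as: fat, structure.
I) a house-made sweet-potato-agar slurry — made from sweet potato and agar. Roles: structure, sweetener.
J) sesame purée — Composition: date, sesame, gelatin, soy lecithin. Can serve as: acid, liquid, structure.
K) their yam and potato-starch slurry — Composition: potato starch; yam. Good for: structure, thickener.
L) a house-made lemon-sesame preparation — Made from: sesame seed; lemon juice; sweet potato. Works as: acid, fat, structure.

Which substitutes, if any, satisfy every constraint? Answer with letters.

A, B, C, G, I, K

A: works as a structure, vegetarian, no sesame — OK
B: no sesame, vegetarian — valid
C: no sesame, Whole30-style — OK
D: has soy, so not Whole30-style — out
E: has anchovy, so not vegetarian — reject
F: has sesame seed, so not sesame-free — reject
G: no sesame, vegetarian — OK
H: has peanut, so not Whole30-style — out
I: only agar and sweet potato; none excluded — valid
J: has soy lecithin, so not Whole30-style; has gelatin, so not vegetarian (and 1 more) — out
K: works as a structure, vegetarian, no sesame — OK
L: has sesame seed, so not sesame-free — reject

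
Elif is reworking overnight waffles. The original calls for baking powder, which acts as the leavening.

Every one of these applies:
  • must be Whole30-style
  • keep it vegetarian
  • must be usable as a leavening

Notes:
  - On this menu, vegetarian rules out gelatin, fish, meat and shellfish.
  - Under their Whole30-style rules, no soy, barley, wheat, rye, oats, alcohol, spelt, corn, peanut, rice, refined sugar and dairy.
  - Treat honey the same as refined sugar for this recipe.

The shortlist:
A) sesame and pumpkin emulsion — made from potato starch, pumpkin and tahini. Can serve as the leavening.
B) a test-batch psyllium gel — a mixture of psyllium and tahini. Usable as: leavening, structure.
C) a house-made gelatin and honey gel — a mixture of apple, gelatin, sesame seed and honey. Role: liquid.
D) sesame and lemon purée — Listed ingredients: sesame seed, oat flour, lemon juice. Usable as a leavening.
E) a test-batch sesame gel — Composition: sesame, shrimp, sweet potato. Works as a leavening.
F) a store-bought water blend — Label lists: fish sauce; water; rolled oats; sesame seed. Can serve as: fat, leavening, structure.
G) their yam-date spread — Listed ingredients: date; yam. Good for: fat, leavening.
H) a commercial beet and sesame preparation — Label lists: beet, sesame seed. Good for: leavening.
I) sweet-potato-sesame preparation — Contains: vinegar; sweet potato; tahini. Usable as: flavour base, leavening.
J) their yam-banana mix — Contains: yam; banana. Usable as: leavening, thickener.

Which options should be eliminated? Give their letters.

C, D, E, F

A: every rule checks out — valid
B: works as a leavening, vegetarian, Whole30-style — valid
C: not usable as a leavening; has gelatin, so not vegetarian (and 1 more) — reject
D: has oat flour, so not Whole30-style — reject
E: has shrimp, so not vegetarian — no
F: has fish sauce, so not vegetarian; has rolled oats, so not Whole30-style — reject
G: nothing on the exclusion list — OK
H: works as a leavening, Whole30-style, vegetarian — keep
I: nothing on the exclusion list — keep
J: works as a leavening, vegetarian, Whole30-style — OK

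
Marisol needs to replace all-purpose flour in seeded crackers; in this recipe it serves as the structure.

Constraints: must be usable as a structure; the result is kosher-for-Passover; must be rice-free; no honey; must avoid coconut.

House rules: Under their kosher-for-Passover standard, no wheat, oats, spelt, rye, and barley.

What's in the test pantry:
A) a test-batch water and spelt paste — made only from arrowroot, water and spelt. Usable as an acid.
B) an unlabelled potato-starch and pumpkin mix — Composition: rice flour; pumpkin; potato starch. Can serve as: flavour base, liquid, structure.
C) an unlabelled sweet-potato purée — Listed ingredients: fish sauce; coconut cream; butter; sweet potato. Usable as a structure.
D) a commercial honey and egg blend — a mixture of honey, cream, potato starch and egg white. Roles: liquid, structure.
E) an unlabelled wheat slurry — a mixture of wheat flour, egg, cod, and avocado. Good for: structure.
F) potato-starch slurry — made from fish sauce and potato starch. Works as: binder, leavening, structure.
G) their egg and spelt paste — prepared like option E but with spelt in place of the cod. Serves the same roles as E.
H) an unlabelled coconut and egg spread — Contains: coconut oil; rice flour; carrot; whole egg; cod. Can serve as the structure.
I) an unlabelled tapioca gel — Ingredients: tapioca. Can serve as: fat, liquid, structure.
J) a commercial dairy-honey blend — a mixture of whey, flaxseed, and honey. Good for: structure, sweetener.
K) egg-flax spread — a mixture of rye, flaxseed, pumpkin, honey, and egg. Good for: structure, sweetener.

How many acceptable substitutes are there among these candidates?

A: not usable as a structure; has spelt, so not kosher-for-Passover — no
B: has rice flour, so not rice-free — out
C: has coconut cream, so not coconut-free — out
D: has honey, so not honey-free — out
E: has wheat flour, so not kosher-for-Passover — no
F: every rule checks out — OK
G: has spelt, so not kosher-for-Passover — no
H: has rice flour, so not rice-free; has coconut oil, so not coconut-free — no
I: only tapioca; none excluded — OK
J: has honey, so not honey-free — reject
K: has rye, so not kosher-for-Passover; has honey, so not honey-free — reject

2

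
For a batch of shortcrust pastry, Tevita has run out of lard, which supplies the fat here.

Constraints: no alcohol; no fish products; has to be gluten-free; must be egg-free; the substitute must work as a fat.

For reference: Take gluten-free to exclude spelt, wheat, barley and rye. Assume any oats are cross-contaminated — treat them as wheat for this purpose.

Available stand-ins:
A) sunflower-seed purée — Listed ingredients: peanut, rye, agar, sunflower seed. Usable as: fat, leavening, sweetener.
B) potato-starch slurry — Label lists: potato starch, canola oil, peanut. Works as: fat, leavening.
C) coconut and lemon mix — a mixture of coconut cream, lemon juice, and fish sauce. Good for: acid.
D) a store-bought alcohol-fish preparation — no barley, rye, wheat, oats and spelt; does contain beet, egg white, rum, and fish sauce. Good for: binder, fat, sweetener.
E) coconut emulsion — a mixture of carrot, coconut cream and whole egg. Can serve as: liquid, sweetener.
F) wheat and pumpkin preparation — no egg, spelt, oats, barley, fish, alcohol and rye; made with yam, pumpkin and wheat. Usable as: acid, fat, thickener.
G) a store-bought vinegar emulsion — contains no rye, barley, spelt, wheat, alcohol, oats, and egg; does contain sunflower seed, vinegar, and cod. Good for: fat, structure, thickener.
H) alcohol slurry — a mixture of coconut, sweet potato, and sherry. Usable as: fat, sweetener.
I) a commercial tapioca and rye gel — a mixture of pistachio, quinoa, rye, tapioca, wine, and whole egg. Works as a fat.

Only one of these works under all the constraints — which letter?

A: has rye, so not gluten-free — out
B: only peanut, canola oil, and potato starch; none excluded — valid
C: not usable as a fat; has fish sauce, so not fish-free — out
D: has fish sauce, so not fish-free; has rum, so not alcohol-free (and 1 more) — reject
E: not usable as a fat; has whole egg, so not egg-free — no
F: has wheat, so not gluten-free — out
G: has cod, so not fish-free — no
H: has sherry, so not alcohol-free — out
I: has rye, so not gluten-free; has wine, so not alcohol-free (and 1 more) — reject

B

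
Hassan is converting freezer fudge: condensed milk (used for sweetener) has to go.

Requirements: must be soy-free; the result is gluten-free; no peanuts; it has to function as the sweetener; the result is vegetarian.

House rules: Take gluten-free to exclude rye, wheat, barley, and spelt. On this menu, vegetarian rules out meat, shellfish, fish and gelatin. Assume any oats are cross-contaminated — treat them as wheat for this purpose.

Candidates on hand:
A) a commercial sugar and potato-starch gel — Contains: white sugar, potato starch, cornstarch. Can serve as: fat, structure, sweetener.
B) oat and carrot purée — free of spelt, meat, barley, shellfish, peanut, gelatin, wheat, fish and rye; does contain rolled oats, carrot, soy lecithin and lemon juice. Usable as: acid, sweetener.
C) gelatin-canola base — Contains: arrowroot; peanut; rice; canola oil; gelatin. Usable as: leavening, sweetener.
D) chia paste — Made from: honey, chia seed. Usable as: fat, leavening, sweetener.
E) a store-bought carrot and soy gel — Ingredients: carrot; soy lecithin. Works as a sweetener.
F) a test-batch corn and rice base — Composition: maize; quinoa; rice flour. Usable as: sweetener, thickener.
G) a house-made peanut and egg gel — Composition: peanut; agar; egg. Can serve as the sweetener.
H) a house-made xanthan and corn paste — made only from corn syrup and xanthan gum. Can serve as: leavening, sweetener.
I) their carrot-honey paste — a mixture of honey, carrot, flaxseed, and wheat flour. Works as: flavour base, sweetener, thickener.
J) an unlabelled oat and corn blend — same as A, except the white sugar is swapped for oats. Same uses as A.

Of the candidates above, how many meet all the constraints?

4

A: only cornstarch, white sugar, and potato starch; none excluded — valid
B: has rolled oats, so not gluten-free; has soy lecithin, so not soy-free — reject
C: has gelatin, so not vegetarian; has peanut, so not peanut-free — no
D: only honey and chia seed; none excluded — valid
E: has soy lecithin, so not soy-free — no
F: only maize, rice flour and quinoa; none excluded — valid
G: has peanut, so not peanut-free — reject
H: no peanut, vegetarian — valid
I: has wheat flour, so not gluten-free — reject
J: has oats, so not gluten-free — out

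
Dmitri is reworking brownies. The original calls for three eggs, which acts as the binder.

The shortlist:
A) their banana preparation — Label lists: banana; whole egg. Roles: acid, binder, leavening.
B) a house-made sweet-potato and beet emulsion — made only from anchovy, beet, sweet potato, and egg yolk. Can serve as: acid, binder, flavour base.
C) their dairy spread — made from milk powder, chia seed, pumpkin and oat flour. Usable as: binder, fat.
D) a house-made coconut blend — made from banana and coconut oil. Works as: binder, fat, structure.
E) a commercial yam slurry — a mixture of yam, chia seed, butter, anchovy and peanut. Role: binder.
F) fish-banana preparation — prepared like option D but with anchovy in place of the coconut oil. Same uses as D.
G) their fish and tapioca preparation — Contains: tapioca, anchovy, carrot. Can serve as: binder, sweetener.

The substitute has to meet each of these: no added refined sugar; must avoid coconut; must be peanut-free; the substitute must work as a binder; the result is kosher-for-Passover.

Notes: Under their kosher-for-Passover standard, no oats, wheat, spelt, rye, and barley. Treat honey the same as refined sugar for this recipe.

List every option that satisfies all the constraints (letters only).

A: no coconut, kosher-for-Passover — valid
B: no peanut, no coconut — OK
C: has oat flour, so not kosher-for-Passover — out
D: has coconut oil, so not coconut-free — reject
E: has peanut, so not peanut-free — no
F: only anchovy and banana; none excluded — valid
G: nothing on the exclusion list — OK

A, B, F, G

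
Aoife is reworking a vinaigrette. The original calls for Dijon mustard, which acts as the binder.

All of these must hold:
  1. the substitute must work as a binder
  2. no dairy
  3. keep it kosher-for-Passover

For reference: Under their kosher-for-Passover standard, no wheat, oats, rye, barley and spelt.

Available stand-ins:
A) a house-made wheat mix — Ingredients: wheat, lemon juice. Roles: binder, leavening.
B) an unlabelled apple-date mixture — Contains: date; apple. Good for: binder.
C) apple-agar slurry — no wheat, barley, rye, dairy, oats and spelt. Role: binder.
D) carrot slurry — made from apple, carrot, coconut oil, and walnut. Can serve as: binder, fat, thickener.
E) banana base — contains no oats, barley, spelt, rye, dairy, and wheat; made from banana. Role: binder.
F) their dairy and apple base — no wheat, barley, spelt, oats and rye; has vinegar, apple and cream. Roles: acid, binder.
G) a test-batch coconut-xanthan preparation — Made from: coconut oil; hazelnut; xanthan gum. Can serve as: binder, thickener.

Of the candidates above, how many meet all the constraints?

A: has wheat, so not kosher-for-Passover — no
B: all constraints satisfied — keep
C: no dairy, kosher-for-Passover — valid
D: every rule checks out — keep
E: kosher-for-Passover, no dairy — valid
F: has cream, so not dairy-free — no
G: no dairy, kosher-for-Passover — keep

5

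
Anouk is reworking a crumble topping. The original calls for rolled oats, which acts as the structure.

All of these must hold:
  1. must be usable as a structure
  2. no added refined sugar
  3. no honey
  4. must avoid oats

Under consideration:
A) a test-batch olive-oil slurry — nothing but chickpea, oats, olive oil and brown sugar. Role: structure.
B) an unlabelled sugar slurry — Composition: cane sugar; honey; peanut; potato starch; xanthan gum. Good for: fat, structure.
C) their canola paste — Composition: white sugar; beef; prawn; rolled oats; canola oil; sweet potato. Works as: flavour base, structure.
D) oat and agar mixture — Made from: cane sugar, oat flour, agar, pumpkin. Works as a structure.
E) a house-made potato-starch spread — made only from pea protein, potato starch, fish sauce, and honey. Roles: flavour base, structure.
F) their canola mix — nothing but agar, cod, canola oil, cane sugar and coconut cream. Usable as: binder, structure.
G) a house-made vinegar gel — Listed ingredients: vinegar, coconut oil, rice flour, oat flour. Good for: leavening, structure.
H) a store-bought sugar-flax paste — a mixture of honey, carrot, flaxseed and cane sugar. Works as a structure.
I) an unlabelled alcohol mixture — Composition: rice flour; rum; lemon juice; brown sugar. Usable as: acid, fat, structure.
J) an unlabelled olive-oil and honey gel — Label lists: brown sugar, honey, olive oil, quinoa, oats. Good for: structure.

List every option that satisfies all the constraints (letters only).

A: has oats, so not oat-free; has brown sugar, so not no-added-sugar — no
B: has honey, so not honey-free; has cane sugar, so not no-added-sugar — out
C: has rolled oats, so not oat-free; has white sugar, so not no-added-sugar — out
D: has oat flour, so not oat-free; has cane sugar, so not no-added-sugar — no
E: has honey, so not honey-free — reject
F: has cane sugar, so not no-added-sugar — reject
G: has oat flour, so not oat-free — reject
H: has honey, so not honey-free; has cane sugar, so not no-added-sugar — no
I: has brown sugar, so not no-added-sugar — out
J: has oats, so not oat-free; has honey, so not honey-free (and 1 more) — out

none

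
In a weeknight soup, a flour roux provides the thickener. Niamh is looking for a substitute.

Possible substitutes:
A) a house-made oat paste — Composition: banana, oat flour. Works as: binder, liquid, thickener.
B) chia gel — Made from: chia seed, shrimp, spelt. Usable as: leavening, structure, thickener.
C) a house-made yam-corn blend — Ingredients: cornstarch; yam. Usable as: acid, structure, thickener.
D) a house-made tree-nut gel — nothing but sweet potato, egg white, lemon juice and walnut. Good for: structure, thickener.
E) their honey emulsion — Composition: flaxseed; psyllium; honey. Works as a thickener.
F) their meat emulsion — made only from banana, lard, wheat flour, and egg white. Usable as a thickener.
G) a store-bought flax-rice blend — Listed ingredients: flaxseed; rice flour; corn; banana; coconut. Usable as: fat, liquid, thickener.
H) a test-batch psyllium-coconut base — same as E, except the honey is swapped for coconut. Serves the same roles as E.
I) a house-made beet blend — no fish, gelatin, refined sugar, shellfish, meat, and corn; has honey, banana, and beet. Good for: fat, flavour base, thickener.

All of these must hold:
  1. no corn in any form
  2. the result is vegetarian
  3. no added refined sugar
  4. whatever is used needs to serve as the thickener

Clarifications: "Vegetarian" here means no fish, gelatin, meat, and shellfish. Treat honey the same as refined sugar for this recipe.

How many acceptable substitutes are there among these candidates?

3

A: every rule checks out — OK
B: has shrimp, so not vegetarian — reject
C: has cornstarch, so not corn-free — out
D: no corn, vegetarian — valid
E: has honey, so not no-added-sugar — no
F: has lard, so not vegetarian — no
G: has corn, so not corn-free — reject
H: works as a thickener, vegetarian, no-added-sugar — OK
I: has honey, so not no-added-sugar — reject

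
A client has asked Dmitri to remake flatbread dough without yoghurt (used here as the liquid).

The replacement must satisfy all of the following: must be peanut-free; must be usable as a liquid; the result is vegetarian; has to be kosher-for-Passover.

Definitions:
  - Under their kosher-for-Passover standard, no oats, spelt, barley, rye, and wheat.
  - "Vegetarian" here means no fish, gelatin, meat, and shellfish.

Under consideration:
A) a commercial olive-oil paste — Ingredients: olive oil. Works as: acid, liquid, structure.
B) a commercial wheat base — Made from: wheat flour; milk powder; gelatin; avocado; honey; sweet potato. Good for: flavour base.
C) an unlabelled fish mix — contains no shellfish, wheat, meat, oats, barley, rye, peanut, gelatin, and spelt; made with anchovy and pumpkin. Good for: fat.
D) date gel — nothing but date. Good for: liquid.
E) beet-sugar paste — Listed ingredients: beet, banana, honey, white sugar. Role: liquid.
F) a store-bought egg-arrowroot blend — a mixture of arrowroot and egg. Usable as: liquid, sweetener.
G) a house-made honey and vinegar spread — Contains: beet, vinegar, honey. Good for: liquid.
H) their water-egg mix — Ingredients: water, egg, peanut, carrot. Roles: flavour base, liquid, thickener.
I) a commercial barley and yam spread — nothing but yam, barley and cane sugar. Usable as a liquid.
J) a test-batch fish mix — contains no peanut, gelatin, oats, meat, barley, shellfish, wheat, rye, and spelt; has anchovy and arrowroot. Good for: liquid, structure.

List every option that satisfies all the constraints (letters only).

A: nothing on the exclusion list — valid
B: not usable as a liquid; has wheat flour, so not kosher-for-Passover (and 1 more) — out
C: not usable as a liquid; has anchovy, so not vegetarian — reject
D: only date; none excluded — keep
E: all constraints satisfied — valid
F: only egg and arrowroot; none excluded — OK
G: only honey, beet and vinegar; none excluded — keep
H: has peanut, so not peanut-free — no
I: has barley, so not kosher-for-Passover — out
J: has anchovy, so not vegetarian — out

A, D, E, F, G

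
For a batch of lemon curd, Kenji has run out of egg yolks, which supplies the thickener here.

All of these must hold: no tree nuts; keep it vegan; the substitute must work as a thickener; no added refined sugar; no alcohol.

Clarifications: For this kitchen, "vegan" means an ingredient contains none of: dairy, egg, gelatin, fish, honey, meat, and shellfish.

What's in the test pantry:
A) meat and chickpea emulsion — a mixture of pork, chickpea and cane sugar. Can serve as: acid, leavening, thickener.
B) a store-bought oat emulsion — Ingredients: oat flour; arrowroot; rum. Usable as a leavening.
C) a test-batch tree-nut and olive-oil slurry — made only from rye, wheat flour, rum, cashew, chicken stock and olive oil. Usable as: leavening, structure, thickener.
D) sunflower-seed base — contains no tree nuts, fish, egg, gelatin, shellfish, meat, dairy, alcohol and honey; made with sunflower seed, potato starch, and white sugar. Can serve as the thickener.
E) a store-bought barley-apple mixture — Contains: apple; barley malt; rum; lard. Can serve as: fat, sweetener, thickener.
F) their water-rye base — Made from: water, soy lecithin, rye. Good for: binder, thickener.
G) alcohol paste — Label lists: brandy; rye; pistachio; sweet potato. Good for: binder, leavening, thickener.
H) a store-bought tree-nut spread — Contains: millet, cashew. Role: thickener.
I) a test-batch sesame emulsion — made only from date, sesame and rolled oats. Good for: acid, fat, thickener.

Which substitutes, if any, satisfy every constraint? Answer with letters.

F, I

A: has pork, so not vegan; has cane sugar, so not no-added-sugar — reject
B: not usable as a thickener; has rum, so not alcohol-free — out
C: has chicken stock, so not vegan; has rum, so not alcohol-free (and 1 more) — reject
D: has white sugar, so not no-added-sugar — no
E: has lard, so not vegan; has rum, so not alcohol-free — no
F: only rye, soy lecithin, and water; none excluded — keep
G: has brandy, so not alcohol-free; has pistachio, so not tree-nut-free — out
H: has cashew, so not tree-nut-free — out
I: nothing on the exclusion list — keep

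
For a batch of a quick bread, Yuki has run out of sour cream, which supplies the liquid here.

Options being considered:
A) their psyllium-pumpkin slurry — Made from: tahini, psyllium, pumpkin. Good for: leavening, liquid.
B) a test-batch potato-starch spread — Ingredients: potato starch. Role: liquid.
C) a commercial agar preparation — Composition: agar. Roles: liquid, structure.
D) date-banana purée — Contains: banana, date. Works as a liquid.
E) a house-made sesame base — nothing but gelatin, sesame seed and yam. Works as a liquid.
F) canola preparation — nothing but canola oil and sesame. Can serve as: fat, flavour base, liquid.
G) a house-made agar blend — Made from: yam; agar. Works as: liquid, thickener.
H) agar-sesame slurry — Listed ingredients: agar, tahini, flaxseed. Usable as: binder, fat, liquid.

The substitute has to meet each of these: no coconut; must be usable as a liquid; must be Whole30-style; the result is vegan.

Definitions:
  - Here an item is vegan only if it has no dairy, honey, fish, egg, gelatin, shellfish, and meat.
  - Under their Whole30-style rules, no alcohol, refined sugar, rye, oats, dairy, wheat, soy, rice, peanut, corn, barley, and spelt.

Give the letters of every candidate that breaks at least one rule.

E

A: only tahini, pumpkin and psyllium; none excluded — valid
B: nothing on the exclusion list — valid
C: no coconut, vegan — OK
D: Whole30-style, vegan — keep
E: has gelatin, so not vegan — no
F: every rule checks out — OK
G: only yam and agar; none excluded — OK
H: works as a liquid, Whole30-style, no coconut — keep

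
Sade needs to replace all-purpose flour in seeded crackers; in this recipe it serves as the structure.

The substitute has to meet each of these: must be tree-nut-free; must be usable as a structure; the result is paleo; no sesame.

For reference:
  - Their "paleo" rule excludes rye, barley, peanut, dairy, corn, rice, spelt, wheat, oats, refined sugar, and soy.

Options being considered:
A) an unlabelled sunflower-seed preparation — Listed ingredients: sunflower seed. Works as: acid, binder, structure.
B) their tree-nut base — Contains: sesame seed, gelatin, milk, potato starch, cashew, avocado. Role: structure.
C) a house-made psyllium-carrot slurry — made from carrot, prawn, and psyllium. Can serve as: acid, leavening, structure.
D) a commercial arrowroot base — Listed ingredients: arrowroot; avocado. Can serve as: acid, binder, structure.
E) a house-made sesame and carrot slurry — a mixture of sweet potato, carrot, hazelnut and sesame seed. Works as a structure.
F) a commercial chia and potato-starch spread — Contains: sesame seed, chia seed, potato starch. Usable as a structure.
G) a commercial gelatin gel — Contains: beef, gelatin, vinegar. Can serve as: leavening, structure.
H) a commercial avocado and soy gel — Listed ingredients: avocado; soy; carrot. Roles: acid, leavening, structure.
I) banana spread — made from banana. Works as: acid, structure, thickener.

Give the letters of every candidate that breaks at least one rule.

B, E, F, H

A: only sunflower seed; none excluded — valid
B: has milk, so not paleo; has cashew, so not tree-nut-free (and 1 more) — no
C: all constraints satisfied — OK
D: only avocado and arrowroot; none excluded — valid
E: has hazelnut, so not tree-nut-free; has sesame seed, so not sesame-free — reject
F: has sesame seed, so not sesame-free — reject
G: works as a structure, no sesame, no tree nuts — keep
H: has soy, so not paleo — no
I: paleo, no sesame — OK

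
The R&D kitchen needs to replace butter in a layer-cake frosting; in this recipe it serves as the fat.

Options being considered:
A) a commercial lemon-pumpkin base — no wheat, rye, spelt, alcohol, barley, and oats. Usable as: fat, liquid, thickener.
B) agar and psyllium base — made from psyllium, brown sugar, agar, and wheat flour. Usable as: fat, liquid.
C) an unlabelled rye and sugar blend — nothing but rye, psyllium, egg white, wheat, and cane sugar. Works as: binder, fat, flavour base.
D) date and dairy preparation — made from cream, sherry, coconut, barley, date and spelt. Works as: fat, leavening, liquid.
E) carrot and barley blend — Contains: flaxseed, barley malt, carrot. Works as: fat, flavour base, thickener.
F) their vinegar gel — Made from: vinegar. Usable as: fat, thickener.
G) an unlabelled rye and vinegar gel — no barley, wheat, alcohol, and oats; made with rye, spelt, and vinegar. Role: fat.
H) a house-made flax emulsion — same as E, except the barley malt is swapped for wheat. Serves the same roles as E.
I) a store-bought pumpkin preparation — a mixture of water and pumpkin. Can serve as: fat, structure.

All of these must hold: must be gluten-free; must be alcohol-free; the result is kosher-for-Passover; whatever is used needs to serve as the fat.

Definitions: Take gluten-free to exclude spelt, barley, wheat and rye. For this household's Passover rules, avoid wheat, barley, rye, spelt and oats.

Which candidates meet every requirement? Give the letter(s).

A: works as a fat, gluten-free, no alcohol — valid
B: has wheat flour, so not gluten-free; has wheat flour, so not kosher-for-Passover — out
C: has rye, so not gluten-free; has rye, so not kosher-for-Passover — no
D: has barley, so not gluten-free; has barley, so not kosher-for-Passover (and 1 more) — out
E: has barley malt, so not gluten-free; has barley malt, so not kosher-for-Passover — no
F: works as a fat, kosher-for-Passover, no alcohol — keep
G: has rye, so not gluten-free; has rye, so not kosher-for-Passover — no
H: has wheat, so not gluten-free; has wheat, so not kosher-for-Passover — reject
I: only water and pumpkin; none excluded — valid

A, F, I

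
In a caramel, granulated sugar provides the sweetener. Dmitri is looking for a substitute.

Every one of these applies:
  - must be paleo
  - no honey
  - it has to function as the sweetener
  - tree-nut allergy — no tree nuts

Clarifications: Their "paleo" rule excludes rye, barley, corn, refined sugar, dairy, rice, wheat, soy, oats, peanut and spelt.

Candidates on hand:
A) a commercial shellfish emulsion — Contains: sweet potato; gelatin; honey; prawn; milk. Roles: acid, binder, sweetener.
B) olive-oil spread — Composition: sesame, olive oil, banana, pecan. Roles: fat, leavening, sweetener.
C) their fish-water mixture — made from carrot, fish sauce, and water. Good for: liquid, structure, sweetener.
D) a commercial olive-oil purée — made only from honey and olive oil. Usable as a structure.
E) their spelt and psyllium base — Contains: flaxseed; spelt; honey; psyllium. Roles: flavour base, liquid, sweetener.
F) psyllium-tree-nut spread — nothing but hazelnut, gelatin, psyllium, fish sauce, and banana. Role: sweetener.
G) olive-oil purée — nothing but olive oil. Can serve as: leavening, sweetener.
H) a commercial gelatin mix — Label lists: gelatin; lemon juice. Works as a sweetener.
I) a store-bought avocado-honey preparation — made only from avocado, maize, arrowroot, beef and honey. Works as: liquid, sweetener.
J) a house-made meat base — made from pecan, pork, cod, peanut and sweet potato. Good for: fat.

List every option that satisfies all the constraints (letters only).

A: has milk, so not paleo; has honey, so not honey-free — no
B: has pecan, so not tree-nut-free — no
C: paleo, no tree nuts — OK
D: not usable as a sweetener; has honey, so not honey-free — reject
E: has spelt, so not paleo; has honey, so not honey-free — no
F: has hazelnut, so not tree-nut-free — no
G: every rule checks out — valid
H: paleo, no honey — valid
I: has maize, so not paleo; has honey, so not honey-free — out
J: not usable as a sweetener; has peanut, so not paleo (and 1 more) — reject

C, G, H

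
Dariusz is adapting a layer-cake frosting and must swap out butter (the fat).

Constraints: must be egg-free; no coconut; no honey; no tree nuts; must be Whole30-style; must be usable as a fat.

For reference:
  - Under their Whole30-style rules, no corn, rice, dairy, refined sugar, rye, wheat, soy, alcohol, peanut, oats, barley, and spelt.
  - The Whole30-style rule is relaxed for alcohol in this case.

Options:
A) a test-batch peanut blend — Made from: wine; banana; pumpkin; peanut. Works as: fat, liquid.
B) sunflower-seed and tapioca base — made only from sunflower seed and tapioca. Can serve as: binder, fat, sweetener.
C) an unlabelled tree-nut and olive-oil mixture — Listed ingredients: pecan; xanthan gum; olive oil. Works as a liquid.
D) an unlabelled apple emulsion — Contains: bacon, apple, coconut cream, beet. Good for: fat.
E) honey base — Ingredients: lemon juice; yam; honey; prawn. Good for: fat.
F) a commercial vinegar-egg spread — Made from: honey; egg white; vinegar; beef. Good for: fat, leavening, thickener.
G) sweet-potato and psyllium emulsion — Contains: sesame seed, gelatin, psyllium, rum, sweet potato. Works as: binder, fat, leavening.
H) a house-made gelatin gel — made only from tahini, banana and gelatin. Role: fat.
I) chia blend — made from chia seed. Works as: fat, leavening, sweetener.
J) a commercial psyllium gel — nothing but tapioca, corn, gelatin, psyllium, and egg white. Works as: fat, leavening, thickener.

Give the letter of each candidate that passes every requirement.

A: has peanut, so not Whole30-style — out
B: works as a fat, no egg, no tree nuts — keep
C: not usable as a fat; has pecan, so not tree-nut-free — no
D: has coconut cream, so not coconut-free — no
E: has honey, so not honey-free — reject
F: has honey, so not honey-free; has egg white, so not egg-free — out
G: alcohol is permitted under the Whole30-style carve-out; nothing else excluded — keep
H: only gelatin, tahini, and banana; none excluded — OK
I: every rule checks out — keep
J: has corn, so not Whole30-style; has egg white, so not egg-free — no

B, G, H, I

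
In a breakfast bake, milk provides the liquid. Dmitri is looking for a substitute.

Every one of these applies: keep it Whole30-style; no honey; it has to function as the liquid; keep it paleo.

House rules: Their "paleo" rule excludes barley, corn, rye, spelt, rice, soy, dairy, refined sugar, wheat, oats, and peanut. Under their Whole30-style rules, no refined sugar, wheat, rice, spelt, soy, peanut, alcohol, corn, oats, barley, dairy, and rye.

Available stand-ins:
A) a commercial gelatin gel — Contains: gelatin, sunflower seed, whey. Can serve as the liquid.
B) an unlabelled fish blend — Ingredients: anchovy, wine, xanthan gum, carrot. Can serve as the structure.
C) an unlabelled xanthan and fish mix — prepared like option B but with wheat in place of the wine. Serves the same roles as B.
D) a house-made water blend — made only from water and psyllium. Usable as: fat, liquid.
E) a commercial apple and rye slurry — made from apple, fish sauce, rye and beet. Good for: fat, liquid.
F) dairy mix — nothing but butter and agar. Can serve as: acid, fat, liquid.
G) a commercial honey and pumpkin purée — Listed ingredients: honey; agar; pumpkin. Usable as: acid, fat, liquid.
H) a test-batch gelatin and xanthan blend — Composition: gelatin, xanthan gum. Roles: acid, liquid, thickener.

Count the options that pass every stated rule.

A: has whey, so not paleo; has whey, so not Whole30-style — no
B: not usable as a liquid; has wine, so not Whole30-style — out
C: not usable as a liquid; has wheat, so not paleo (and 1 more) — no
D: nothing on the exclusion list — OK
E: has rye, so not paleo; has rye, so not Whole30-style — no
F: has butter, so not paleo; has butter, so not Whole30-style — out
G: has honey, so not honey-free — reject
H: all constraints satisfied — keep

2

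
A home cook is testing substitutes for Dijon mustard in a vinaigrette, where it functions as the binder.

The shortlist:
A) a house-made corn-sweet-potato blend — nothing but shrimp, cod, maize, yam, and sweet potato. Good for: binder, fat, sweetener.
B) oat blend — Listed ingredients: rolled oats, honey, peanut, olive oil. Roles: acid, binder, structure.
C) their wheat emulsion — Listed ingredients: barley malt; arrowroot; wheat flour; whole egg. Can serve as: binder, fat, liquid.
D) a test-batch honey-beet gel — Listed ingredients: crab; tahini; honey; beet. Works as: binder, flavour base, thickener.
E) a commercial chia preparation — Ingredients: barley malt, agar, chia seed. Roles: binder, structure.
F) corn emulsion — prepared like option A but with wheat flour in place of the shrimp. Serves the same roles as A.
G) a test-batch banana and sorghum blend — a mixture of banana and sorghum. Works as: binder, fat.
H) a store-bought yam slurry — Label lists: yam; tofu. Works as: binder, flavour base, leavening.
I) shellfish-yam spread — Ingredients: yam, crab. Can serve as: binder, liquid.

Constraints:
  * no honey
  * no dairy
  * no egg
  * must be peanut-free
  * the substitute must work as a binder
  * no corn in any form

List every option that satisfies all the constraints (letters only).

A: has maize, so not corn-free — reject
B: has peanut, so not peanut-free; has honey, so not honey-free — out
C: has whole egg, so not egg-free — out
D: has honey, so not honey-free — reject
E: only barley malt, agar and chia seed; none excluded — valid
F: has maize, so not corn-free — no
G: nothing on the exclusion list — keep
H: every rule checks out — OK
I: only crab and yam; none excluded — valid

E, G, H, I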